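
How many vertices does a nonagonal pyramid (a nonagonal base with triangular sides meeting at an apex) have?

10

A pyramid on an n-gon base has one n-gon and n triangles: V = 9 + 1 = 10, E = 2·9 = 18, F = 9 + 1 = 10.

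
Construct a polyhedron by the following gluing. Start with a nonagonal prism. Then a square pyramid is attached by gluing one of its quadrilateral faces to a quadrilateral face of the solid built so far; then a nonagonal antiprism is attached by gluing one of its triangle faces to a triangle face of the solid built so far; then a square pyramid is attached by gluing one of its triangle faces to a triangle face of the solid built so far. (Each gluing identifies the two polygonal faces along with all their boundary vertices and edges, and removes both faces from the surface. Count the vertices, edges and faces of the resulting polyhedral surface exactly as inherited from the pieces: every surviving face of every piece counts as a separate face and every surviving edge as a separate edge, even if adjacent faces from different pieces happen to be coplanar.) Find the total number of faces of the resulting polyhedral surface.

A nonagonal prism: V=18, E=27, F=11.
Attach a square pyramid (V=5, E=8, F=5) along a 4-gon: merge 4 vertices and 4 edges, delete both glued faces → V=19, E=31, F=14.
Attach a nonagonal antiprism (V=18, E=36, F=20) along a 3-gon: merge 3 vertices and 3 edges, delete both glued faces → V=34, E=64, F=32.
Attach a square pyramid (V=5, E=8, F=5) along a 3-gon: merge 3 vertices and 3 edges, delete both glued faces → V=36, E=69, F=35.
Check: V − E + F = 36 − 69 + 35 = 2.

35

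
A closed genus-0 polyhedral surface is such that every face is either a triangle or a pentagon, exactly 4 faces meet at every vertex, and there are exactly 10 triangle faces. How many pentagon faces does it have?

Let x be the number of pentagons; then F = 10 + x.
Edge–face incidences: 2E = 3·10 + 5·x = 30 + 5x.
Every vertex has degree 4, so 4V = 2E.
Euler: V − E + F = 2 ⇒ (2E)/4 − E + (10 + x) = 2.
Multiply by 8: 2·(2E) − 4·(2E) + 8·(10 + x) = 16, i.e. 80 + 8x − 2·(30 + 5x) = 16.
Collecting terms: −2x + 20 = 16, so −2x = −4, so x = 2.
Then 2E = 30 + 5·2 = 40, so E = 20, V = 2E/4 = 10, F = 10 + 2 = 12.

2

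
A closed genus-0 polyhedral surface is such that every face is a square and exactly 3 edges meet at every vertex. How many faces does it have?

Each face has 4 edges and each edge borders two faces, so 2E = 4F.
Each vertex has degree 3, so 3V = 2E and hence V = 4F/3.
Euler: V − E + F = 2 ⇒ (4F/3) − (4F/2) + F = 2.
Multiply by 6: (8 − 12 + 6)F = 12, i.e. 2F = 12.
So F = 6, E = 4·6/2 = 12, V = 4·6/3 = 8.

6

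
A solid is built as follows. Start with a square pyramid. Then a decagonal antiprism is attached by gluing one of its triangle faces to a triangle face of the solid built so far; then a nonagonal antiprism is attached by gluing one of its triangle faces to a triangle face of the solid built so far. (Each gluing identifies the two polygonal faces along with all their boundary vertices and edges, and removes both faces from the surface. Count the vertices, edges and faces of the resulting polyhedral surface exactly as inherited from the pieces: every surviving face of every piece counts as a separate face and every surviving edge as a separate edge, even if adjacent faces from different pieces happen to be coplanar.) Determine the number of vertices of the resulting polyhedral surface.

A square pyramid: V=5, E=8, F=5.
Attach a decagonal antiprism (V=20, E=40, F=22) along a 3-gon: merge 3 vertices and 3 edges, delete both glued faces → V=22, E=45, F=25.
Attach a nonagonal antiprism (V=18, E=36, F=20) along a 3-gon: merge 3 vertices and 3 edges, delete both glued faces → V=37, E=78, F=43.
Check: V − E + F = 37 − 78 + 43 = 2.

37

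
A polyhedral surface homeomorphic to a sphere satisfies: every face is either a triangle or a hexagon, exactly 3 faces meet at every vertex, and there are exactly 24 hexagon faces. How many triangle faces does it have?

Let x be the number of triangles; then F = 24 + x.
Edge–face incidences: 2E = 6·24 + 3·x = 144 + 3x.
Every vertex has degree 3, so 3V = 2E.
Euler: V − E + F = 2 ⇒ (2E)/3 − E + (24 + x) = 2.
Multiply by 6: 2·(2E) − 3·(2E) + 6·(24 + x) = 12, i.e. 144 + 6x − (144 + 3x) = 12.
Collecting terms: 3x = 12, so x = 4.
Then 2E = 144 + 3·4 = 156, so E = 78, V = 2E/3 = 52, F = 24 + 4 = 28.

4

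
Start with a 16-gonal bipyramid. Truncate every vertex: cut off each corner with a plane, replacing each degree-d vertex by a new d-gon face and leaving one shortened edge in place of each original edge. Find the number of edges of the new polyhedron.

144

The base solid has V = 18, E = 48, F = 32.
Truncation replaces each original edge-end by a new vertex, so V′ = 2E = 96.
Each original edge survives, and each old vertex of degree d contributes d new edges; summing degrees gives Σd = 2E, so E′ = E + 2E = 3E = 144.
Each original face survives and each original vertex becomes one new face: F′ = F + V = 50.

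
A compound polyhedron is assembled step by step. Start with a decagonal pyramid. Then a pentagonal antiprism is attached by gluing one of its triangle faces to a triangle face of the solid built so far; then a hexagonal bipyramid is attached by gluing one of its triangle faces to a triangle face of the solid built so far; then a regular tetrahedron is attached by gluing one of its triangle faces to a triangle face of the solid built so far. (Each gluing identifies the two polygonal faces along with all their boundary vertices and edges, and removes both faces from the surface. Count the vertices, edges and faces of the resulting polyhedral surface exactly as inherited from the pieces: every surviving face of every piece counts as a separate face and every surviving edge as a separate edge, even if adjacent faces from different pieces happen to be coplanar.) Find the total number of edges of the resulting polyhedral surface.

55

A decagonal pyramid: V=11, E=20, F=11.
Attach a pentagonal antiprism (V=10, E=20, F=12) along a 3-gon: merge 3 vertices and 3 edges, delete both glued faces → V=18, E=37, F=21.
Attach a hexagonal bipyramid (V=8, E=18, F=12) along a 3-gon: merge 3 vertices and 3 edges, delete both glued faces → V=23, E=52, F=31.
Attach a regular tetrahedron (V=4, E=6, F=4) along a 3-gon: merge 3 vertices and 3 edges, delete both glued faces → V=24, E=55, F=33.
Check: V − E + F = 24 − 55 + 33 = 2.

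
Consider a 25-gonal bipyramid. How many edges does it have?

75

A bipyramid over an n-gon has 2n triangular faces and n + 2 vertices: V = 25 + 2 = 27, E = 3·25 = 75, F = 2·25 = 50.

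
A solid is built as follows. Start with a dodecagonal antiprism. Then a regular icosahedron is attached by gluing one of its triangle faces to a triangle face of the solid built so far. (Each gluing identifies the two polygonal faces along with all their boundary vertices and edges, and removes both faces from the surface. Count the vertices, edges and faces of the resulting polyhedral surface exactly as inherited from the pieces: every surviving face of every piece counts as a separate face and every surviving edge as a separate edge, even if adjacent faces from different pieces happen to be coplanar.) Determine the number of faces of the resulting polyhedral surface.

44

A dodecagonal antiprism: V=24, E=48, F=26.
Attach a regular icosahedron (V=12, E=30, F=20) along a 3-gon: merge 3 vertices and 3 edges, delete both glued faces → V=33, E=75, F=44.
Check: V − E + F = 33 − 75 + 44 = 2.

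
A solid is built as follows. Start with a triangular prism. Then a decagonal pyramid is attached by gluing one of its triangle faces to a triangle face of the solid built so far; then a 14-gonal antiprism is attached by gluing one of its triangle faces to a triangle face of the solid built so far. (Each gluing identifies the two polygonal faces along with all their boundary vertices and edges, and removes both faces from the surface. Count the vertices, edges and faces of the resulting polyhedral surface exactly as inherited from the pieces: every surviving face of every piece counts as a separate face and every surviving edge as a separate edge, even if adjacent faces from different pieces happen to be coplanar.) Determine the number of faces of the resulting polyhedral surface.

A triangular prism: V=6, E=9, F=5.
Attach a decagonal pyramid (V=11, E=20, F=11) along a 3-gon: merge 3 vertices and 3 edges, delete both glued faces → V=14, E=26, F=14.
Attach a 14-gonal antiprism (V=28, E=56, F=30) along a 3-gon: merge 3 vertices and 3 edges, delete both glued faces → V=39, E=79, F=42.
Check: V − E + F = 39 − 79 + 42 = 2.

42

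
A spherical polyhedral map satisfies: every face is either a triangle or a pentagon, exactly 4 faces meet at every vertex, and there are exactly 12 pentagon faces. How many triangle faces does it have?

Let x be the number of triangles; then F = 12 + x.
Edge–face incidences: 2E = 5·12 + 3·x = 60 + 3x.
Every vertex has degree 4, so 4V = 2E.
Euler: V − E + F = 2 ⇒ (2E)/4 − E + (12 + x) = 2.
Multiply by 8: 2·(2E) − 4·(2E) + 8·(12 + x) = 16, i.e. 96 + 8x − 2·(60 + 3x) = 16.
Collecting terms: 2x − 24 = 16, so 2x = 40, so x = 20.
Then 2E = 60 + 3·20 = 120, so E = 60, V = 2E/4 = 30, F = 12 + 20 = 32.

20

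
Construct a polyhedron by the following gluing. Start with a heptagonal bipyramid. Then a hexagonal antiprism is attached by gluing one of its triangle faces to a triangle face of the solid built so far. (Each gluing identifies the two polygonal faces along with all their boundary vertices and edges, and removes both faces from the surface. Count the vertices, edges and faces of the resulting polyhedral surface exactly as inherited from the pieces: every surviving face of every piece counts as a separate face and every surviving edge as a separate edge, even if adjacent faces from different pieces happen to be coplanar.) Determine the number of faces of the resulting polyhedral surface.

26

A heptagonal bipyramid: V=9, E=21, F=14.
Attach a hexagonal antiprism (V=12, E=24, F=14) along a 3-gon: merge 3 vertices and 3 edges, delete both glued faces → V=18, E=42, F=26.
Check: V − E + F = 18 − 42 + 26 = 2.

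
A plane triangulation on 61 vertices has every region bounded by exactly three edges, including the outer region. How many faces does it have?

In a plane triangulation 3F = 2E and V − E + F = 2, so F = 2V − 4 = 2·61 − 4 = 118.

118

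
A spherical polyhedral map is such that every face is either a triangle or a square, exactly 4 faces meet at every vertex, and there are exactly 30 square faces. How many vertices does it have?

36

Let x be the number of triangles; then F = 30 + x.
Edge–face incidences: 2E = 4·30 + 3·x = 120 + 3x.
Every vertex has degree 4, so 4V = 2E.
Euler: V − E + F = 2 ⇒ (2E)/4 − E + (30 + x) = 2.
Multiply by 8: 2·(2E) − 4·(2E) + 8·(30 + x) = 16, i.e. 240 + 8x − 2·(120 + 3x) = 16.
Collecting terms: 2x = 16, so x = 8.
Then 2E = 120 + 3·8 = 144, so E = 72, V = 2E/4 = 36, F = 30 + 8 = 38.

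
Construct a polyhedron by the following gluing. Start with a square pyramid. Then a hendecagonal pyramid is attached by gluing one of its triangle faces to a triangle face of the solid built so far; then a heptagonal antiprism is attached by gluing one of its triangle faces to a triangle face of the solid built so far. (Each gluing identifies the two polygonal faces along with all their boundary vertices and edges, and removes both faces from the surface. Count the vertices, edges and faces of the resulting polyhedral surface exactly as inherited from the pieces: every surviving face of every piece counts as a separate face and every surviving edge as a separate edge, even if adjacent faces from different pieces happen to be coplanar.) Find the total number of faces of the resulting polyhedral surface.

A square pyramid: V=5, E=8, F=5.
Attach a hendecagonal pyramid (V=12, E=22, F=12) along a 3-gon: merge 3 vertices and 3 edges, delete both glued faces → V=14, E=27, F=15.
Attach a heptagonal antiprism (V=14, E=28, F=16) along a 3-gon: merge 3 vertices and 3 edges, delete both glued faces → V=25, E=52, F=29.
Check: V − E + F = 25 − 52 + 29 = 2.

29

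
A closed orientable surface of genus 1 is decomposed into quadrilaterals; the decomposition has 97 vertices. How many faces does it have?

97

χ = 2 − 2·1 = 0, and every face is a square so 4F = 2E.
V − E + F = 0 with E = 4F/2 gives 97 − (4/2 − 1)·F = 0, so F = 97 and E = 194.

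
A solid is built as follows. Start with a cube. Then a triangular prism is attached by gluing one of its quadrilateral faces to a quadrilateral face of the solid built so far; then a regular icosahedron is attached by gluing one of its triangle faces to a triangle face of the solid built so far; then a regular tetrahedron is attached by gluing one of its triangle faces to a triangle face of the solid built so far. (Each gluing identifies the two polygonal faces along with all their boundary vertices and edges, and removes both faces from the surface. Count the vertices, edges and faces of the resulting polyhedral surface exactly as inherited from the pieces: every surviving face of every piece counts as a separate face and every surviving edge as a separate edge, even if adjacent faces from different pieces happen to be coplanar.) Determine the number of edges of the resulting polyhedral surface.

47

A cube: V=8, E=12, F=6.
Attach a triangular prism (V=6, E=9, F=5) along a 4-gon: merge 4 vertices and 4 edges, delete both glued faces → V=10, E=17, F=9.
Attach a regular icosahedron (V=12, E=30, F=20) along a 3-gon: merge 3 vertices and 3 edges, delete both glued faces → V=19, E=44, F=27.
Attach a regular tetrahedron (V=4, E=6, F=4) along a 3-gon: merge 3 vertices and 3 edges, delete both glued faces → V=20, E=47, F=29.
Check: V − E + F = 20 − 47 + 29 = 2.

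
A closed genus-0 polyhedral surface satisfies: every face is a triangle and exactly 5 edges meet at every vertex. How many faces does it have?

20

Each face has 3 edges and each edge borders two faces, so 2E = 3F.
Each vertex has degree 5, so 5V = 2E and hence V = 3F/5.
Euler: V − E + F = 2 ⇒ (3F/5) − (3F/2) + F = 2.
Multiply by 10: (6 − 15 + 10)F = 20, i.e. 1F = 20.
So F = 20, E = 3·20/2 = 30, V = 3·20/5 = 12.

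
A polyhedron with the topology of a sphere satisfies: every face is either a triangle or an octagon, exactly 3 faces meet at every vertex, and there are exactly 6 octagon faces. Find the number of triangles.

Let x be the number of triangles; then F = 6 + x.
Edge–face incidences: 2E = 8·6 + 3·x = 48 + 3x.
Every vertex has degree 3, so 3V = 2E.
Euler: V − E + F = 2 ⇒ (2E)/3 − E + (6 + x) = 2.
Multiply by 6: 2·(2E) − 3·(2E) + 6·(6 + x) = 12, i.e. 36 + 6x − (48 + 3x) = 12.
Collecting terms: 3x − 12 = 12, so 3x = 24, so x = 8.
Then 2E = 48 + 3·8 = 72, so E = 36, V = 2E/3 = 24, F = 6 + 8 = 14.

8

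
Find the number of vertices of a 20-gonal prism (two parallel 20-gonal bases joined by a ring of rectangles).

40

A prism on an n-gon has two n-gon bases and n rectangular sides: V = 2·20 = 40, E = 3·20 = 60, F = 20 + 2 = 22.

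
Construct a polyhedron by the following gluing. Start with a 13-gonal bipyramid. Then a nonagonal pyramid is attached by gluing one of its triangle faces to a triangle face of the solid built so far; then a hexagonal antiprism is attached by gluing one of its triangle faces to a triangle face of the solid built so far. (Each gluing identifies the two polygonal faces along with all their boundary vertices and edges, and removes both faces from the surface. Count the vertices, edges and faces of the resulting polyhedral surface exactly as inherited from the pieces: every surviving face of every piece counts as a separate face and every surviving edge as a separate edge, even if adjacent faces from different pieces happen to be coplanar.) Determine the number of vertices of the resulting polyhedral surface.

31

A 13-gonal bipyramid: V=15, E=39, F=26.
Attach a nonagonal pyramid (V=10, E=18, F=10) along a 3-gon: merge 3 vertices and 3 edges, delete both glued faces → V=22, E=54, F=34.
Attach a hexagonal antiprism (V=12, E=24, F=14) along a 3-gon: merge 3 vertices and 3 edges, delete both glued faces → V=31, E=75, F=46.
Check: V − E + F = 31 − 75 + 46 = 2.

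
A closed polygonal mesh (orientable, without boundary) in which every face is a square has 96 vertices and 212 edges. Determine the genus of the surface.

Every face is a square and each edge borders two faces, so 4F = 2·212, giving F = 106.
χ = V − E + F = 96 − 212 + 106 = -10.
For a closed orientable surface χ = 2 − 2g, so g = (2 − (-10))/2 = 6.

6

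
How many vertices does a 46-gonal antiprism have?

92

An antiprism on an n-gon has two n-gon caps and 2n triangles: V = 2·46 = 92, E = 4·46 = 184, F = 2·46 + 2 = 94.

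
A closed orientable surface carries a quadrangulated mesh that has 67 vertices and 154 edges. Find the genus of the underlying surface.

6

Every face is a square and each edge borders two faces, so 4F = 2·154, giving F = 77.
χ = V − E + F = 67 − 154 + 77 = -10.
For a closed orientable surface χ = 2 − 2g, so g = (2 − (-10))/2 = 6.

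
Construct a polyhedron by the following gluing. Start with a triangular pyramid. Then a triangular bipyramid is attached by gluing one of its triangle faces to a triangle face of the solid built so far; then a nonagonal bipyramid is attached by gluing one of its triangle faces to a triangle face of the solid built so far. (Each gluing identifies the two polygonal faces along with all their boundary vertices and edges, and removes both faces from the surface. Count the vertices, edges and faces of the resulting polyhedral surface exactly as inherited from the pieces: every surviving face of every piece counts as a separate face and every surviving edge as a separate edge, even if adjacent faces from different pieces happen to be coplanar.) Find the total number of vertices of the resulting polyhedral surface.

14

A triangular pyramid: V=4, E=6, F=4.
Attach a triangular bipyramid (V=5, E=9, F=6) along a 3-gon: merge 3 vertices and 3 edges, delete both glued faces → V=6, E=12, F=8.
Attach a nonagonal bipyramid (V=11, E=27, F=18) along a 3-gon: merge 3 vertices and 3 edges, delete both glued faces → V=14, E=36, F=24.
Check: V − E + F = 14 − 36 + 24 = 2.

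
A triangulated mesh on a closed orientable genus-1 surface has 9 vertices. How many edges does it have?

χ = 2 − 2·1 = 0, and every face is a triangle so 3F = 2E.
V − E + F = 0 with E = 3F/2 gives 9 − (3/2 − 1)·F = 0, so F = 18 and E = 27.

27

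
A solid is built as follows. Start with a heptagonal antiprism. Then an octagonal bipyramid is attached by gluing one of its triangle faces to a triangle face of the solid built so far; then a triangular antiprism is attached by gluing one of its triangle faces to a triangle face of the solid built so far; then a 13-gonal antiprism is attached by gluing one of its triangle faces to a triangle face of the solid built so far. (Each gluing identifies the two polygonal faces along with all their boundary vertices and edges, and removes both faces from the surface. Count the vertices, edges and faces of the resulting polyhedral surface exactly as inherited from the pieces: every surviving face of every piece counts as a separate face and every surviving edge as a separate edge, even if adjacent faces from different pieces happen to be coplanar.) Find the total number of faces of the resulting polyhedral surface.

A heptagonal antiprism: V=14, E=28, F=16.
Attach an octagonal bipyramid (V=10, E=24, F=16) along a 3-gon: merge 3 vertices and 3 edges, delete both glued faces → V=21, E=49, F=30.
Attach a triangular antiprism (V=6, E=12, F=8) along a 3-gon: merge 3 vertices and 3 edges, delete both glued faces → V=24, E=58, F=36.
Attach a 13-gonal antiprism (V=26, E=52, F=28) along a 3-gon: merge 3 vertices and 3 edges, delete both glued faces → V=47, E=107, F=62.
Check: V − E + F = 47 − 107 + 62 = 2.

62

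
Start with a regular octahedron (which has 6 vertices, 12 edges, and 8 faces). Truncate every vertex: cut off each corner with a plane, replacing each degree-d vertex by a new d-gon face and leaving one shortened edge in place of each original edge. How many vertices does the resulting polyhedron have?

24

Truncation replaces each original edge-end by a new vertex, so V′ = 2E = 24.
Each original edge survives, and each old vertex of degree d contributes d new edges; summing degrees gives Σd = 2E, so E′ = E + 2E = 3E = 36.
Each original face survives and each original vertex becomes one new face: F′ = F + V = 14.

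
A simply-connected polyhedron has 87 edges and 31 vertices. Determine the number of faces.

58

Here V − E + F = 2.
F = 2 − V + E = 2 − 31 + 87 = 58.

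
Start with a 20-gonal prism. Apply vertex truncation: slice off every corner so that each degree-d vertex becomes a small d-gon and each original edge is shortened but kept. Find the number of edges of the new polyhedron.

The base solid has V = 40, E = 60, F = 22.
Truncation replaces each original edge-end by a new vertex, so V′ = 2E = 120.
Each original edge survives, and each old vertex of degree d contributes d new edges; summing degrees gives Σd = 2E, so E′ = E + 2E = 3E = 180.
Each original face survives and each original vertex becomes one new face: F′ = F + V = 62.

180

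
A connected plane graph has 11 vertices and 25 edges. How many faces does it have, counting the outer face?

16

Euler's formula for a connected plane graph: V − E + F = 2, so F = 2 − 11 + 25 = 16.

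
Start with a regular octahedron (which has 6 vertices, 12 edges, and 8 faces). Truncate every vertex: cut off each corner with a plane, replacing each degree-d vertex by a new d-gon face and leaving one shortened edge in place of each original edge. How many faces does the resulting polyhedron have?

Truncation replaces each original edge-end by a new vertex, so V′ = 2E = 24.
Each original edge survives, and each old vertex of degree d contributes d new edges; summing degrees gives Σd = 2E, so E′ = E + 2E = 3E = 36.
Each original face survives and each original vertex becomes one new face: F′ = F + V = 14.

14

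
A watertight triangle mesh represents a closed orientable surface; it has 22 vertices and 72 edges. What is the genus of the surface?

Every face is a triangle and each edge borders two faces, so 3F = 2·72, giving F = 48.
χ = V − E + F = 22 − 72 + 48 = -2.
For a closed orientable surface χ = 2 − 2g, so g = (2 − (-2))/2 = 2.

2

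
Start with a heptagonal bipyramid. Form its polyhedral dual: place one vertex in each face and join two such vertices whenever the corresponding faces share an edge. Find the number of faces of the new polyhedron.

The base solid has V = 9, E = 21, F = 14.
The dual swaps V and F and preserves E: V′ = F = 14, E′ = E = 21, F′ = V = 9.

9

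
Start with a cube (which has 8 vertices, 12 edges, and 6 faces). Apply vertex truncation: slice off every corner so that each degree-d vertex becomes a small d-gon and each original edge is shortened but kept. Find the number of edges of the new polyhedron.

Truncation replaces each original edge-end by a new vertex, so V′ = 2E = 24.
Each original edge survives, and each old vertex of degree d contributes d new edges; summing degrees gives Σd = 2E, so E′ = E + 2E = 3E = 36.
Each original face survives and each original vertex becomes one new face: F′ = F + V = 14.

36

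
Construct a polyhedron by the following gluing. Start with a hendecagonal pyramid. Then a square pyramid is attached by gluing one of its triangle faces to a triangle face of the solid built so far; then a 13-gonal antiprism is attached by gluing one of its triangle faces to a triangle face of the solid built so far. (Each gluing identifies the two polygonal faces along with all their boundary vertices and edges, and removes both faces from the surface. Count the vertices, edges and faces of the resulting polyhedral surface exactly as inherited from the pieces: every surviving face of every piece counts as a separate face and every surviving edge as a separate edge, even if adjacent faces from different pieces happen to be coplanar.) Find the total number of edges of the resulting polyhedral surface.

76

A hendecagonal pyramid: V=12, E=22, F=12.
Attach a square pyramid (V=5, E=8, F=5) along a 3-gon: merge 3 vertices and 3 edges, delete both glued faces → V=14, E=27, F=15.
Attach a 13-gonal antiprism (V=26, E=52, F=28) along a 3-gon: merge 3 vertices and 3 edges, delete both glued faces → V=37, E=76, F=41.
Check: V − E + F = 37 − 76 + 41 = 2.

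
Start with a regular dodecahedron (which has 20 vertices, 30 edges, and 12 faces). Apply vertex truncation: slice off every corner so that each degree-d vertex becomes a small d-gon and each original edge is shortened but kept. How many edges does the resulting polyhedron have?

90

Truncation replaces each original edge-end by a new vertex, so V′ = 2E = 60.
Each original edge survives, and each old vertex of degree d contributes d new edges; summing degrees gives Σd = 2E, so E′ = E + 2E = 3E = 90.
Each original face survives and each original vertex becomes one new face: F′ = F + V = 32.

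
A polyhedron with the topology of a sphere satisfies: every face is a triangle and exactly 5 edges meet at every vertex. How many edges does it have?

Each face has 3 edges and each edge borders two faces, so 2E = 3F.
Each vertex has degree 5, so 5V = 2E and hence V = 3F/5.
Euler: V − E + F = 2 ⇒ (3F/5) − (3F/2) + F = 2.
Multiply by 10: (6 − 15 + 10)F = 20, i.e. 1F = 20.
So F = 20, E = 3·20/2 = 30, V = 3·20/5 = 12.

30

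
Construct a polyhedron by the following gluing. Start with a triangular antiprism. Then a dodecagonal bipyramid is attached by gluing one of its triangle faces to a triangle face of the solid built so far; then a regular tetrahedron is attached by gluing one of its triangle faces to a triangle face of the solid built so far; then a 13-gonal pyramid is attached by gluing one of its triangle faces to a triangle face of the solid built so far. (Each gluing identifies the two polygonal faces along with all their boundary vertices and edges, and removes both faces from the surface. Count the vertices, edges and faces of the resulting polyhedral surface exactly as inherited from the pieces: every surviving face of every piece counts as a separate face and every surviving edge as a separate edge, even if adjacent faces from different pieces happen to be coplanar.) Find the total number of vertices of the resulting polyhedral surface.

A triangular antiprism: V=6, E=12, F=8.
Attach a dodecagonal bipyramid (V=14, E=36, F=24) along a 3-gon: merge 3 vertices and 3 edges, delete both glued faces → V=17, E=45, F=30.
Attach a regular tetrahedron (V=4, E=6, F=4) along a 3-gon: merge 3 vertices and 3 edges, delete both glued faces → V=18, E=48, F=32.
Attach a 13-gonal pyramid (V=14, E=26, F=14) along a 3-gon: merge 3 vertices and 3 edges, delete both glued faces → V=29, E=71, F=44.
Check: V − E + F = 29 − 71 + 44 = 2.

29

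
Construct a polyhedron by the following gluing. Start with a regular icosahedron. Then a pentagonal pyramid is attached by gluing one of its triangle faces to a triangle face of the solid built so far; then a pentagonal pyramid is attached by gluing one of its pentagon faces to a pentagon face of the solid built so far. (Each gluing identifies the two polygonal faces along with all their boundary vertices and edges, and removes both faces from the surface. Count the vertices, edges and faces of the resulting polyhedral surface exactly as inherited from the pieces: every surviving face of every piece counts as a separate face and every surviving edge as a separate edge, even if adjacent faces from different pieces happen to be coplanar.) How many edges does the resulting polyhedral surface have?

A regular icosahedron: V=12, E=30, F=20.
Attach a pentagonal pyramid (V=6, E=10, F=6) along a 3-gon: merge 3 vertices and 3 edges, delete both glued faces → V=15, E=37, F=24.
Attach a pentagonal pyramid (V=6, E=10, F=6) along a 5-gon: merge 5 vertices and 5 edges, delete both glued faces → V=16, E=42, F=28.
Check: V − E + F = 16 − 42 + 28 = 2.

42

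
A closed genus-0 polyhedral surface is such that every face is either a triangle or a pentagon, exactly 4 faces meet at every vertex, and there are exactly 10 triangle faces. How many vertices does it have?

10

Let x be the number of pentagons; then F = 10 + x.
Edge–face incidences: 2E = 3·10 + 5·x = 30 + 5x.
Every vertex has degree 4, so 4V = 2E.
Euler: V − E + F = 2 ⇒ (2E)/4 − E + (10 + x) = 2.
Multiply by 8: 2·(2E) − 4·(2E) + 8·(10 + x) = 16, i.e. 80 + 8x − 2·(30 + 5x) = 16.
Collecting terms: −2x + 20 = 16, so −2x = −4, so x = 2.
Then 2E = 30 + 5·2 = 40, so E = 20, V = 2E/4 = 10, F = 10 + 2 = 12.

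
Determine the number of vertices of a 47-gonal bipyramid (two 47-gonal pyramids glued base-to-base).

A bipyramid over an n-gon has 2n triangular faces and n + 2 vertices: V = 47 + 2 = 49, E = 3·47 = 141, F = 2·47 = 94.
Check: V − E + F = 49 − 141 + 94 = 2.

49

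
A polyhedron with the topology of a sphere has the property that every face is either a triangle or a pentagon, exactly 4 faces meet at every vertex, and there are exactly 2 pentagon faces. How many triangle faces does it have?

Let x be the number of triangles; then F = 2 + x.
Edge–face incidences: 2E = 5·2 + 3·x = 10 + 3x.
Every vertex has degree 4, so 4V = 2E.
Euler: V − E + F = 2 ⇒ (2E)/4 − E + (2 + x) = 2.
Multiply by 8: 2·(2E) − 4·(2E) + 8·(2 + x) = 16, i.e. 16 + 8x − 2·(10 + 3x) = 16.
Collecting terms: 2x − 4 = 16, so 2x = 20, so x = 10.
Then 2E = 10 + 3·10 = 40, so E = 20, V = 2E/4 = 10, F = 2 + 10 = 12.

10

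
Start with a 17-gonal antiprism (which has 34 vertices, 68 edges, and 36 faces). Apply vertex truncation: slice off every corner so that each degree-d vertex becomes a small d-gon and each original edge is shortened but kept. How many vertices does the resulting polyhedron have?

Truncation replaces each original edge-end by a new vertex, so V′ = 2E = 136.
Each original edge survives, and each old vertex of degree d contributes d new edges; summing degrees gives Σd = 2E, so E′ = E + 2E = 3E = 204.
Each original face survives and each original vertex becomes one new face: F′ = F + V = 70.

136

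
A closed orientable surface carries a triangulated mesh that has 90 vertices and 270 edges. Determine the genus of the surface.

Every face is a triangle and each edge borders two faces, so 3F = 2·270, giving F = 180.
χ = V − E + F = 90 − 270 + 180 = 0.
For a closed orientable surface χ = 2 − 2g, so g = (2 − (0))/2 = 1.

1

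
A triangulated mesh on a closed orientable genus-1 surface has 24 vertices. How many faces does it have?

χ = 2 − 2·1 = 0, and every face is a triangle so 3F = 2E.
V − E + F = 0 with E = 3F/2 gives 24 − (3/2 − 1)·F = 0, so F = 48 and E = 72.

48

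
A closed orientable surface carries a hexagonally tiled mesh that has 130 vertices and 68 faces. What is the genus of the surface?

Every face is a hexagon, so 2E = 6·68 = 408, giving E = 204.
χ = V − E + F = 130 − 204 + 68 = -6.
For a closed orientable surface χ = 2 − 2g, so g = (2 − (-6))/2 = 4.

4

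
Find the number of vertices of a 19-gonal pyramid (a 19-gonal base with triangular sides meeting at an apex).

20

A pyramid on an n-gon base has one n-gon and n triangles: V = 19 + 1 = 20, E = 2·19 = 38, F = 19 + 1 = 20.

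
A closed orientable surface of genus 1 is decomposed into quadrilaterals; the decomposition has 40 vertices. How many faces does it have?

40

χ = 2 − 2·1 = 0, and every face is a square so 4F = 2E.
V − E + F = 0 with E = 4F/2 gives 40 − (4/2 − 1)·F = 0, so F = 40 and E = 80.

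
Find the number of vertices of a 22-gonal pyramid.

A pyramid on an n-gon base has one n-gon and n triangles: V = 22 + 1 = 23, E = 2·22 = 44, F = 22 + 1 = 23.

23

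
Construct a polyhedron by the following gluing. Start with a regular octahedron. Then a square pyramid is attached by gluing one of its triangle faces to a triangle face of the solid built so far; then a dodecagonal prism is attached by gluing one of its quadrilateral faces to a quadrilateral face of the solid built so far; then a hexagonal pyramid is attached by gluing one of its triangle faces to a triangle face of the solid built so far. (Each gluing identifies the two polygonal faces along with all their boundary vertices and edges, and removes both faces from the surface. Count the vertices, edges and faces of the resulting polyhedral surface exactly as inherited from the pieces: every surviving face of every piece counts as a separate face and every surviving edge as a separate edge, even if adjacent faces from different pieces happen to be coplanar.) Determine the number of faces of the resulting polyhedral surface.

28

A regular octahedron: V=6, E=12, F=8.
Attach a square pyramid (V=5, E=8, F=5) along a 3-gon: merge 3 vertices and 3 edges, delete both glued faces → V=8, E=17, F=11.
Attach a dodecagonal prism (V=24, E=36, F=14) along a 4-gon: merge 4 vertices and 4 edges, delete both glued faces → V=28, E=49, F=23.
Attach a hexagonal pyramid (V=7, E=12, F=7) along a 3-gon: merge 3 vertices and 3 edges, delete both glued faces → V=32, E=58, F=28.
Check: V − E + F = 32 − 58 + 28 = 2.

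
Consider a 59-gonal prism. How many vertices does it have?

118

A prism on an n-gon has two n-gon bases and n rectangular sides: V = 2·59 = 118, E = 3·59 = 177, F = 59 + 2 = 61.
Check: V − E + F = 118 − 177 + 61 = 2.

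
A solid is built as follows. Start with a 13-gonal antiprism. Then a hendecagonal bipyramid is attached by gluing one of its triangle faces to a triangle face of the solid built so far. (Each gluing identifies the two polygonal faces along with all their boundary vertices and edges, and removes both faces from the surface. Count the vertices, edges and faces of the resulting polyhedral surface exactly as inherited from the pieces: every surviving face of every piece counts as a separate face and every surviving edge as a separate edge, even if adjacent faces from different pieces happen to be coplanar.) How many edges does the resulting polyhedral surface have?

82

A 13-gonal antiprism: V=26, E=52, F=28.
Attach a hendecagonal bipyramid (V=13, E=33, F=22) along a 3-gon: merge 3 vertices and 3 edges, delete both glued faces → V=36, E=82, F=48.
Check: V − E + F = 36 − 82 + 48 = 2.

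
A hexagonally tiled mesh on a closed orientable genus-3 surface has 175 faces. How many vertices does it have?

χ = 2 − 2·3 = -4, and every face is a hexagon so 6F = 2E.
E = 6·175/2 = 525. Then V = -4 + E − F = -4 + 525 − 175 = 346.

346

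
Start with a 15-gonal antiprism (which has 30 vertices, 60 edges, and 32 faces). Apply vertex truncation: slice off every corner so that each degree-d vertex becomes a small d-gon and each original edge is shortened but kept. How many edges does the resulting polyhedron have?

180

Truncation replaces each original edge-end by a new vertex, so V′ = 2E = 120.
Each original edge survives, and each old vertex of degree d contributes d new edges; summing degrees gives Σd = 2E, so E′ = E + 2E = 3E = 180.
Each original face survives and each original vertex becomes one new face: F′ = F + V = 62.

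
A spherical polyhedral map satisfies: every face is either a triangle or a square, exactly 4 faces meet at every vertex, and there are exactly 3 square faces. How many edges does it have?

Let x be the number of triangles; then F = 3 + x.
Edge–face incidences: 2E = 4·3 + 3·x = 12 + 3x.
Every vertex has degree 4, so 4V = 2E.
Euler: V − E + F = 2 ⇒ (2E)/4 − E + (3 + x) = 2.
Multiply by 8: 2·(2E) − 4·(2E) + 8·(3 + x) = 16, i.e. 24 + 8x − 2·(12 + 3x) = 16.
Collecting terms: 2x = 16, so x = 8.
Then 2E = 12 + 3·8 = 36, so E = 18, V = 2E/4 = 9, F = 3 + 8 = 11.

18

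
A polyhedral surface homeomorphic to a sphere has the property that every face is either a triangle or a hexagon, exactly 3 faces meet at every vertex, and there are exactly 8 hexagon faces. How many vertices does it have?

20

Let x be the number of triangles; then F = 8 + x.
Edge–face incidences: 2E = 6·8 + 3·x = 48 + 3x.
Every vertex has degree 3, so 3V = 2E.
Euler: V − E + F = 2 ⇒ (2E)/3 − E + (8 + x) = 2.
Multiply by 6: 2·(2E) − 3·(2E) + 6·(8 + x) = 12, i.e. 48 + 6x − (48 + 3x) = 12.
Collecting terms: 3x = 12, so x = 4.
Then 2E = 48 + 3·4 = 60, so E = 30, V = 2E/3 = 20, F = 8 + 4 = 12.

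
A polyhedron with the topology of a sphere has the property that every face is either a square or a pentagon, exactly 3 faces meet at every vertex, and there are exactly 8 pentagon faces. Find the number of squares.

Let x be the number of squares; then F = 8 + x.
Edge–face incidences: 2E = 5·8 + 4·x = 40 + 4x.
Every vertex has degree 3, so 3V = 2E.
Euler: V − E + F = 2 ⇒ (2E)/3 − E + (8 + x) = 2.
Multiply by 6: 2·(2E) − 3·(2E) + 6·(8 + x) = 12, i.e. 48 + 6x − (40 + 4x) = 12.
Collecting terms: 2x + 8 = 12, so 2x = 4, so x = 2.
Then 2E = 40 + 4·2 = 48, so E = 24, V = 2E/3 = 16, F = 8 + 2 = 10.

2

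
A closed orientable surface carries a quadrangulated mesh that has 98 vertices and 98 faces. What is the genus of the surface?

Every face is a square, so 2E = 4·98 = 392, giving E = 196.
χ = V − E + F = 98 − 196 + 98 = 0.
For a closed orientable surface χ = 2 − 2g, so g = (2 − (0))/2 = 1.

1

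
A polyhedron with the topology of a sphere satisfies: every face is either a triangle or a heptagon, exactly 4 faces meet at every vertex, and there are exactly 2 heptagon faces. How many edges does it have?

28

Let x be the number of triangles; then F = 2 + x.
Edge–face incidences: 2E = 7·2 + 3·x = 14 + 3x.
Every vertex has degree 4, so 4V = 2E.
Euler: V − E + F = 2 ⇒ (2E)/4 − E + (2 + x) = 2.
Multiply by 8: 2·(2E) − 4·(2E) + 8·(2 + x) = 16, i.e. 16 + 8x − 2·(14 + 3x) = 16.
Collecting terms: 2x − 12 = 16, so 2x = 28, so x = 14.
Then 2E = 14 + 3·14 = 56, so E = 28, V = 2E/4 = 14, F = 2 + 14 = 16.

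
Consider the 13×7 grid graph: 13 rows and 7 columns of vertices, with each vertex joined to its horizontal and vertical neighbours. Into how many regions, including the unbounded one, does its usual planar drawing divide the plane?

73

The grid has V = 13·7 = 91 vertices and E = 13·6 + 7·12 = 162 edges.
F = 2 − V + E = 2 − 91 + 162 = 73.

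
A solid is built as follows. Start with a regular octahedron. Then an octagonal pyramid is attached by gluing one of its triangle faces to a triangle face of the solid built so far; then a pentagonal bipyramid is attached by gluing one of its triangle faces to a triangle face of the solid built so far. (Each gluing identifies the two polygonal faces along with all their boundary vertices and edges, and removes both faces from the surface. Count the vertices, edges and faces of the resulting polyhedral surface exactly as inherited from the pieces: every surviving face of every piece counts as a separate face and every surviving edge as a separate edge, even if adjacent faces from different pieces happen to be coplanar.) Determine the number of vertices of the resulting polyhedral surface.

A regular octahedron: V=6, E=12, F=8.
Attach an octagonal pyramid (V=9, E=16, F=9) along a 3-gon: merge 3 vertices and 3 edges, delete both glued faces → V=12, E=25, F=15.
Attach a pentagonal bipyramid (V=7, E=15, F=10) along a 3-gon: merge 3 vertices and 3 edges, delete both glued faces → V=16, E=37, F=23.
Check: V − E + F = 16 − 37 + 23 = 2.

16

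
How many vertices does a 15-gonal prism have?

A prism on an n-gon has two n-gon bases and n rectangular sides: V = 2·15 = 30, E = 3·15 = 45, F = 15 + 2 = 17.

30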